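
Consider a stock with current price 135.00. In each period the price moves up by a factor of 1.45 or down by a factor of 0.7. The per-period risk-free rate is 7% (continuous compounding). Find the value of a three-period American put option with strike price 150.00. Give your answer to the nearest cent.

31.56

Risk-neutral probability p = (e^0.07 − 0.7)/(1.45 − 0.7) = 0.3725/0.7500 = 0.4967
Terminal stock prices: S_uuu = 411.6, S_uud = 198.7, S_udd = 95.92, S_ddd = 46.3
Terminal payoffs (K − S): max(-261.6, 0) = 0, max(-48.69, 0) = 0, max(54.08, 0) = 54.08, max(103.7, 0) = 103.7
Node uu (S = 283.8): continuation = e^(−0.07)·[0.4967·0.0000 + 0.5033·0.0000] = 0.0000; exercise value = 0.0000 ≤ continuation, so V_uu = 0.0000
Node ud (S = 137): continuation = e^(−0.07)·[0.4967·0.0000 + 0.5033·54.0825] = 25.3806; exercise value = 12.9750 ≤ continuation, so V_ud = 25.3806
Node dd (S = 66.15): continuation = e^(−0.07)·[0.4967·54.0825 + 0.5033·103.6950] = 73.7091; exercise value = 83.8500 > continuation, so V_dd = 83.8500 (exercise)
Node u (S = 195.8): continuation = e^(−0.07)·[0.4967·0.0000 + 0.5033·25.3806] = 11.9110; exercise value = 0.0000 ≤ continuation, so V_u = 11.9110
Node d (S = 94.5): continuation = e^(−0.07)·[0.4967·25.3806 + 0.5033·83.8500] = 51.1041; exercise value = 55.5000 > continuation, so V_d = 55.5000 (exercise)
Node 0 (S = 135): continuation = e^(−0.07)·[0.4967·11.9110 + 0.5033·55.5000] = 31.5618; exercise value = 15.0000 ≤ continuation, so V_0 = 31.5618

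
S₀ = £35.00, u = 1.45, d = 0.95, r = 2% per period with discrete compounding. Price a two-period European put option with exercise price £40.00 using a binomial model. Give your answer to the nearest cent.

Risk-neutral probability p = (1 + 0.02 − 0.95)/(1.45 − 0.95) = 0.0700/0.5000 = 0.1400
Terminal stock prices: S_uu = 73.59, S_ud = 48.21, S_dd = 31.59
Terminal payoffs (K − S): max(-33.59, 0) = 0, max(-8.212, 0) = 0, max(8.413, 0) = 8.413
Node u (S = 50.75): V_u = 1/1.02·[0.1400·0.0000 + 0.8600·0.0000] = 0.0000
Node d (S = 33.25): V_d = 1/1.02·[0.1400·0.0000 + 0.8600·8.4125] = 7.0929
Node 0 (S = 35): V_0 = 1/1.02·[0.1400·0.0000 + 0.8600·7.0929] = 5.9803

£5.98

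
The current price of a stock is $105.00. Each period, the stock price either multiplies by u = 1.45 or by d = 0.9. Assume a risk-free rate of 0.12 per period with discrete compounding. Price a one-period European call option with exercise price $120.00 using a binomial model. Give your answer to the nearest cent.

Risk-neutral probability p = (1 + 0.12 − 0.9)/(1.45 − 0.9) = 0.2200/0.5500 = 0.4000
Terminal stock prices: S_u = 152.2, S_d = 94.5
Terminal payoffs (S − K): max(32.25, 0) = 32.25, max(-25.5, 0) = 0
Node 0 (S = 105): V_0 = 1/1.12·[0.4000·32.2500 + 0.6000·0.0000] = 11.5179

$11.52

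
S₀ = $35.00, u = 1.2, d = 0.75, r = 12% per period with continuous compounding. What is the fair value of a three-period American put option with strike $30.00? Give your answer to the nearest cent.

$0.63

Risk-neutral probability p = (e^0.12 − 0.75)/(1.2 − 0.75) = 0.3775/0.4500 = 0.8389
Terminal stock prices: S_uuu = 60.48, S_uud = 37.8, S_udd = 23.62, S_ddd = 14.77
Terminal payoffs (K − S): max(-30.48, 0) = 0, max(-7.8, 0) = 0, max(6.375, 0) = 6.375, max(15.23, 0) = 15.23
Node uu (S = 50.4): continuation = e^(−0.12)·[0.8389·0.0000 + 0.1611·0.0000] = 0.0000; exercise value = 0.0000 ≤ continuation, so V_uu = 0.0000
Node ud (S = 31.5): continuation = e^(−0.12)·[0.8389·0.0000 + 0.1611·6.3750] = 0.9110; exercise value = 0.0000 ≤ continuation, so V_ud = 0.9110
Node dd (S = 19.69): continuation = e^(−0.12)·[0.8389·6.3750 + 0.1611·15.2344] = 6.9201; exercise value = 10.3125 > continuation, so V_dd = 10.3125 (exercise)
Node u (S = 42): continuation = e^(−0.12)·[0.8389·0.0000 + 0.1611·0.9110] = 0.1302; exercise value = 0.0000 ≤ continuation, so V_u = 0.1302
Node d (S = 26.25): continuation = e^(−0.12)·[0.8389·0.9110 + 0.1611·10.3125] = 2.1514; exercise value = 3.7500 > continuation, so V_d = 3.7500 (exercise)
Node 0 (S = 35): continuation = e^(−0.12)·[0.8389·0.1302 + 0.1611·3.7500] = 0.6327; exercise value = 0.0000 ≤ continuation, so V_0 = 0.6327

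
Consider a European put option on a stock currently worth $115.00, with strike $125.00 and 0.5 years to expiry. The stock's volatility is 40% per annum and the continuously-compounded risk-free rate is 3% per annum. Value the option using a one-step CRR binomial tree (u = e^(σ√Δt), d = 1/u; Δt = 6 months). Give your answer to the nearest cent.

CRR parameters: u = e^(σ√Δt) = e^(0.4·√0.5) = 1.3269, d = 1/u = 0.7536
Per-period rate: rΔt = 0.03·0.5 = 0.015, so R = e^0.015 = 1.0151
Risk-neutral probability p = (e^0.015 − 0.7536)/(1.3269 − 0.7536) = 0.2615/0.5733 = 0.4561
Terminal stock prices: S_u = 152.6, S_d = 86.67
Terminal payoffs (K − S): max(-27.59, 0) = 0, max(38.33, 0) = 38.33
Node 0 (S = 115): V_0 = e^(−0.015)·[0.4561·0.0000 + 0.5439·38.3316] = 20.5374

$20.54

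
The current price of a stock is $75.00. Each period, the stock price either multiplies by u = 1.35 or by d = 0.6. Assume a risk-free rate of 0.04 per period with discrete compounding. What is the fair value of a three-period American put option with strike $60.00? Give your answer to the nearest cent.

Risk-neutral probability p = (1 + 0.04 − 0.6)/(1.35 − 0.6) = 0.4400/0.7500 = 0.5867
Terminal stock prices: S_uuu = 184.5, S_uud = 82.01, S_udd = 36.45, S_ddd = 16.2
Terminal payoffs (K − S): max(-124.5, 0) = 0, max(-22.01, 0) = 0, max(23.55, 0) = 23.55, max(43.8, 0) = 43.8
Node uu (S = 136.7): continuation = 1/1.04·[0.5867·0.0000 + 0.4133·0.0000] = 0.0000; exercise value = 0.0000 ≤ continuation, so V_uu = 0.0000
Node ud (S = 60.75): continuation = 1/1.04·[0.5867·0.0000 + 0.4133·23.5500] = 9.3596; exercise value = 0.0000 ≤ continuation, so V_ud = 9.3596
Node dd (S = 27): continuation = 1/1.04·[0.5867·23.5500 + 0.4133·43.8000] = 30.6923; exercise value = 33.0000 > continuation, so V_dd = 33.0000 (exercise)
Node u (S = 101.2): continuation = 1/1.04·[0.5867·0.0000 + 0.4133·9.3596] = 3.7198; exercise value = 0.0000 ≤ continuation, so V_u = 3.7198
Node d (S = 45): continuation = 1/1.04·[0.5867·9.3596 + 0.4133·33.0000] = 18.3952; exercise value = 15.0000 ≤ continuation, so V_d = 18.3952
Node 0 (S = 75): continuation = 1/1.04·[0.5867·3.7198 + 0.4133·18.3952] = 9.4093; exercise value = 0.0000 ≤ continuation, so V_0 = 9.4093

$9.41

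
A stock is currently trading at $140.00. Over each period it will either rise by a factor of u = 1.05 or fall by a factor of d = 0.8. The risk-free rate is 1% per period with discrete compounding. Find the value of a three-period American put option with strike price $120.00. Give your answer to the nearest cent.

Risk-neutral probability p = (1 + 0.01 − 0.8)/(1.05 − 0.8) = 0.2100/0.2500 = 0.8400
Terminal stock prices: S_uuu = 162.1, S_uud = 123.5, S_udd = 94.08, S_ddd = 71.68
Terminal payoffs (K − S): max(-42.07, 0) = 0, max(-3.48, 0) = 0, max(25.92, 0) = 25.92, max(48.32, 0) = 48.32
Node uu (S = 154.3): continuation = 1/1.01·[0.8400·0.0000 + 0.1600·0.0000] = 0.0000; exercise value = 0.0000 ≤ continuation, so V_uu = 0.0000
Node ud (S = 117.6): continuation = 1/1.01·[0.8400·0.0000 + 0.1600·25.9200] = 4.1061; exercise value = 2.4000 ≤ continuation, so V_ud = 4.1061
Node dd (S = 89.6): continuation = 1/1.01·[0.8400·25.9200 + 0.1600·48.3200] = 29.2119; exercise value = 30.4000 > continuation, so V_dd = 30.4000 (exercise)
Node u (S = 147): continuation = 1/1.01·[0.8400·0.0000 + 0.1600·4.1061] = 0.6505; exercise value = 0.0000 ≤ continuation, so V_u = 0.6505
Node d (S = 112): continuation = 1/1.01·[0.8400·4.1061 + 0.1600·30.4000] = 8.2308; exercise value = 8.0000 ≤ continuation, so V_d = 8.2308
Node 0 (S = 140): continuation = 1/1.01·[0.8400·0.6505 + 0.1600·8.2308] = 1.8449; exercise value = 0.0000 ≤ continuation, so V_0 = 1.8449

$1.84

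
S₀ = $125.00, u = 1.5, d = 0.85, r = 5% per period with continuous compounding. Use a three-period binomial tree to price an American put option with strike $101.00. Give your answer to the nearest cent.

$6.86

Risk-neutral probability p = (e^0.05 − 0.85)/(1.5 − 0.85) = 0.2013/0.6500 = 0.3096
Terminal stock prices: S_uuu = 421.9, S_uud = 239.1, S_udd = 135.5, S_ddd = 76.77
Terminal payoffs (K − S): max(-320.9, 0) = 0, max(-138.1, 0) = 0, max(-34.47, 0) = 0, max(24.23, 0) = 24.23
Node uu (S = 281.2): continuation = e^(−0.05)·[0.3096·0.0000 + 0.6904·0.0000] = 0.0000; exercise value = 0.0000 ≤ continuation, so V_uu = 0.0000
Node ud (S = 159.4): continuation = e^(−0.05)·[0.3096·0.0000 + 0.6904·0.0000] = 0.0000; exercise value = 0.0000 ≤ continuation, so V_ud = 0.0000
Node dd (S = 90.31): continuation = e^(−0.05)·[0.3096·0.0000 + 0.6904·24.2344] = 15.9143; exercise value = 10.6875 ≤ continuation, so V_dd = 15.9143
Node u (S = 187.5): continuation = e^(−0.05)·[0.3096·0.0000 + 0.6904·0.0000] = 0.0000; exercise value = 0.0000 ≤ continuation, so V_u = 0.0000
Node d (S = 106.2): continuation = e^(−0.05)·[0.3096·0.0000 + 0.6904·15.9143] = 10.4507; exercise value = 0.0000 ≤ continuation, so V_d = 10.4507
Node 0 (S = 125): continuation = e^(−0.05)·[0.3096·0.0000 + 0.6904·10.4507] = 6.8628; exercise value = 0.0000 ≤ continuation, so V_0 = 6.8628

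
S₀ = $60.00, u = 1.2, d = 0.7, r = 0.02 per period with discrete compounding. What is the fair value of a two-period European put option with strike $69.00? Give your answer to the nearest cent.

Risk-neutral probability p = (1 + 0.02 − 0.7)/(1.2 − 0.7) = 0.3200/0.5000 = 0.6400
Terminal stock prices: S_uu = 86.4, S_ud = 50.4, S_dd = 29.4
Terminal payoffs (K − S): max(-17.4, 0) = 0, max(18.6, 0) = 18.6, max(39.6, 0) = 39.6
Node u (S = 72): V_u = 1/1.02·[0.6400·0.0000 + 0.3600·18.6000] = 6.5647
Node d (S = 42): V_d = 1/1.02·[0.6400·18.6000 + 0.3600·39.6000] = 25.6471
Node 0 (S = 60): V_0 = 1/1.02·[0.6400·6.5647 + 0.3600·25.6471] = 13.1709

$13.17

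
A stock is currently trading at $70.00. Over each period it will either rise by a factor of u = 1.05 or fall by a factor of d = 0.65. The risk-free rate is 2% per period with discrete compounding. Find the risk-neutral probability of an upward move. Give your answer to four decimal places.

Risk-neutral probability p = (1 + 0.02 − 0.65)/(1.05 − 0.65) = 0.3700/0.4000 = 0.9250

p = 0.9250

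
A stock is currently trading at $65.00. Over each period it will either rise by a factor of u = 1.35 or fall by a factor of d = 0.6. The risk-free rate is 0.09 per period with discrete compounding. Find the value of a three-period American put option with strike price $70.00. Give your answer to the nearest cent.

$13.17

Risk-neutral probability p = (1 + 0.09 − 0.6)/(1.35 − 0.6) = 0.4900/0.7500 = 0.6533
Terminal stock prices: S_uuu = 159.9, S_uud = 71.08, S_udd = 31.59, S_ddd = 14.04
Terminal payoffs (K − S): max(-89.92, 0) = 0, max(-1.078, 0) = 0, max(38.41, 0) = 38.41, max(55.96, 0) = 55.96
Node uu (S = 118.5): continuation = 1/1.09·[0.6533·0.0000 + 0.3467·0.0000] = 0.0000; exercise value = 0.0000 ≤ continuation, so V_uu = 0.0000
Node ud (S = 52.65): continuation = 1/1.09·[0.6533·0.0000 + 0.3467·38.4100] = 12.2160; exercise value = 17.3500 > continuation, so V_ud = 17.3500 (exercise)
Node dd (S = 23.4): continuation = 1/1.09·[0.6533·38.4100 + 0.3467·55.9600] = 40.8202; exercise value = 46.6000 > continuation, so V_dd = 46.6000 (exercise)
Node u (S = 87.75): continuation = 1/1.09·[0.6533·0.0000 + 0.3467·17.3500] = 5.5180; exercise value = 0.0000 ≤ continuation, so V_u = 5.5180
Node d (S = 39): continuation = 1/1.09·[0.6533·17.3500 + 0.3467·46.6000] = 25.2202; exercise value = 31.0000 > continuation, so V_d = 31.0000 (exercise)
Node 0 (S = 65): continuation = 1/1.09·[0.6533·5.5180 + 0.3467·31.0000] = 13.1668; exercise value = 5.0000 ≤ continuation, so V_0 = 13.1668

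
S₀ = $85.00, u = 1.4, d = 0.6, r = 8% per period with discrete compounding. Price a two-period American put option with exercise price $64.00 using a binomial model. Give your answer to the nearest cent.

$4.81

Risk-neutral probability p = (1 + 0.08 − 0.6)/(1.4 − 0.6) = 0.4800/0.8000 = 0.6000
Terminal stock prices: S_uu = 166.6, S_ud = 71.4, S_dd = 30.6
Terminal payoffs (K − S): max(-102.6, 0) = 0, max(-7.4, 0) = 0, max(33.4, 0) = 33.4
Node u (S = 119): continuation = 1/1.08·[0.6000·0.0000 + 0.4000·0.0000] = 0.0000; exercise value = 0.0000 ≤ continuation, so V_u = 0.0000
Node d (S = 51): continuation = 1/1.08·[0.6000·0.0000 + 0.4000·33.4000] = 12.3704; exercise value = 13.0000 > continuation, so V_d = 13.0000 (exercise)
Node 0 (S = 85): continuation = 1/1.08·[0.6000·0.0000 + 0.4000·13.0000] = 4.8148; exercise value = 0.0000 ≤ continuation, so V_0 = 4.8148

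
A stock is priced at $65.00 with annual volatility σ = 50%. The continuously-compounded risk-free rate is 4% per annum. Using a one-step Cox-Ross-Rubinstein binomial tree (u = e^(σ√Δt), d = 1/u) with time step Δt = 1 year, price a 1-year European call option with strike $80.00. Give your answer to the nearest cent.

CRR parameters: u = e^(σ√Δt) = e^(0.5·√1) = 1.6487, d = 1/u = 0.6065
Per-period rate: rΔt = 0.04·1 = 0.04, so R = e^0.04 = 1.0408
Risk-neutral probability p = (e^0.04 − 0.6065)/(1.6487 − 0.6065) = 0.4343/1.0422 = 0.4167
Terminal stock prices: S_u = 107.2, S_d = 39.42
Terminal payoffs (S − K): max(27.17, 0) = 27.17, max(-40.58, 0) = 0
Node 0 (S = 65): V_0 = e^(−0.04)·[0.4167·27.1669 + 0.5833·0.0000] = 10.8765

$10.88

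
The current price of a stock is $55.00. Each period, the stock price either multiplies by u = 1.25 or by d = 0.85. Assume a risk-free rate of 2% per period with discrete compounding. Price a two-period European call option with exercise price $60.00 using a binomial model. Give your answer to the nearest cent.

Risk-neutral probability p = (1 + 0.02 − 0.85)/(1.25 − 0.85) = 0.1700/0.4000 = 0.4250
Terminal stock prices: S_uu = 85.94, S_ud = 58.44, S_dd = 39.74
Terminal payoffs (S − K): max(25.94, 0) = 25.94, max(-1.562, 0) = 0, max(-20.26, 0) = 0
Node u (S = 68.75): V_u = 1/1.02·[0.4250·25.9375 + 0.5750·0.0000] = 10.8073
Node d (S = 46.75): V_d = 1/1.02·[0.4250·0.0000 + 0.5750·0.0000] = 0.0000
Node 0 (S = 55): V_0 = 1/1.02·[0.4250·10.8073 + 0.5750·0.0000] = 4.5030

$4.50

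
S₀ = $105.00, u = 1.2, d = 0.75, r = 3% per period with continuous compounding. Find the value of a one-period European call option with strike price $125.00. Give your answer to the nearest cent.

Risk-neutral probability p = (e^0.03 − 0.75)/(1.2 − 0.75) = 0.2805/0.4500 = 0.6232
Terminal stock prices: S_u = 126, S_d = 78.75
Terminal payoffs (S − K): max(1, 0) = 1, max(-46.25, 0) = 0
Node 0 (S = 105): V_0 = e^(−0.03)·[0.6232·1.0000 + 0.3768·0.0000] = 0.6048

$0.60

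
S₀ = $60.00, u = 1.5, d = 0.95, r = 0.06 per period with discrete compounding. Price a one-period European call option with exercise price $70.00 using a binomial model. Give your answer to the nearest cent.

Risk-neutral probability p = (1 + 0.06 − 0.95)/(1.5 − 0.95) = 0.1100/0.5500 = 0.2000
Terminal stock prices: S_u = 90, S_d = 57
Terminal payoffs (S − K): max(20, 0) = 20, max(-13, 0) = 0
Node 0 (S = 60): V_0 = 1/1.06·[0.2000·20.0000 + 0.8000·0.0000] = 3.7736

$3.77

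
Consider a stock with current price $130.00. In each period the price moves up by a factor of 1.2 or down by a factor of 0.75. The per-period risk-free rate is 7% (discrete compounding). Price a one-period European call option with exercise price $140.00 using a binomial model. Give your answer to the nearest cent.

$10.63

Risk-neutral probability p = (1 + 0.07 − 0.75)/(1.2 − 0.75) = 0.3200/0.4500 = 0.7111
Terminal stock prices: S_u = 156, S_d = 97.5
Terminal payoffs (S − K): max(16, 0) = 16, max(-42.5, 0) = 0
Node 0 (S = 130): V_0 = 1/1.07·[0.7111·16.0000 + 0.2889·0.0000] = 10.6334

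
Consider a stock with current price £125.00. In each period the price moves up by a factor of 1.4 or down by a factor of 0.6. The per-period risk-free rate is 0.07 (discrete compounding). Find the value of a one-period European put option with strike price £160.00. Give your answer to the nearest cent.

£32.77

Risk-neutral probability p = (1 + 0.07 − 0.6)/(1.4 − 0.6) = 0.4700/0.8000 = 0.5875
Terminal stock prices: S_u = 175, S_d = 75
Terminal payoffs (K − S): max(-15, 0) = 0, max(85, 0) = 85
Node 0 (S = 125): V_0 = 1/1.07·[0.5875·0.0000 + 0.4125·85.0000] = 32.7687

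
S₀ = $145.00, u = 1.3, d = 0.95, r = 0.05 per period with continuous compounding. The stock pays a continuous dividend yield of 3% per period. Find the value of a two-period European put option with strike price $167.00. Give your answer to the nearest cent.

Per-period risk-free factor R = e^0.05 = 1.0513; dividend-adjusted growth = e^(0.05−0.03) = 1.0202.
Risk-neutral probability p = (1.0202 − 0.95)/(1.3 − 0.95) = 0.0702/0.3500 = 0.2006
Terminal stock prices: S_uu = 245.1, S_ud = 179.1, S_dd = 130.9
Terminal payoffs (K − S): max(-78.05, 0) = 0, max(-12.07, 0) = 0, max(36.14, 0) = 36.14
Node u (S = 188.5): V_u = e^(−0.05)·[0.2006·0.0000 + 0.7994·0.0000] = 0.0000
Node d (S = 137.8): V_d = e^(−0.05)·[0.2006·0.0000 + 0.7994·36.1375] = 27.4803
Node 0 (S = 145): V_0 = e^(−0.05)·[0.2006·0.0000 + 0.7994·27.4803] = 20.8970

$20.90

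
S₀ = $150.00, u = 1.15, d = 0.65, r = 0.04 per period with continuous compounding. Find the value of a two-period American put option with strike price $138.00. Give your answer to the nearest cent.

Risk-neutral probability p = (e^0.04 − 0.65)/(1.15 − 0.65) = 0.3908/0.5000 = 0.7816
Terminal stock prices: S_uu = 198.4, S_ud = 112.1, S_dd = 63.38
Terminal payoffs (K − S): max(-60.37, 0) = 0, max(25.88, 0) = 25.88, max(74.62, 0) = 74.62
Node u (S = 172.5): continuation = e^(−0.04)·[0.7816·0.0000 + 0.2184·25.8750] = 5.4290; exercise value = 0.0000 ≤ continuation, so V_u = 5.4290
Node d (S = 97.5): continuation = e^(−0.04)·[0.7816·25.8750 + 0.2184·74.6250] = 35.0889; exercise value = 40.5000 > continuation, so V_d = 40.5000 (exercise)
Node 0 (S = 150): continuation = e^(−0.04)·[0.7816·5.4290 + 0.2184·40.5000] = 12.5746; exercise value = 0.0000 ≤ continuation, so V_0 = 12.5746

$12.57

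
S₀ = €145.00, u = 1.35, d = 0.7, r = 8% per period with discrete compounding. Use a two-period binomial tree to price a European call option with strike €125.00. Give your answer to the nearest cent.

Risk-neutral probability p = (1 + 0.08 − 0.7)/(1.35 − 0.7) = 0.3800/0.6500 = 0.5846
Terminal stock prices: S_uu = 264.3, S_ud = 137, S_dd = 71.05
Terminal payoffs (S − K): max(139.3, 0) = 139.3, max(12.02, 0) = 12.02, max(-53.95, 0) = 0
Node u (S = 195.8): V_u = 1/1.08·[0.5846·139.2625 + 0.4154·12.0250] = 80.0093
Node d (S = 101.5): V_d = 1/1.08·[0.5846·12.0250 + 0.4154·0.0000] = 6.5093
Node 0 (S = 145): V_0 = 1/1.08·[0.5846·80.0093 + 0.4154·6.5093] = 45.8134

€45.81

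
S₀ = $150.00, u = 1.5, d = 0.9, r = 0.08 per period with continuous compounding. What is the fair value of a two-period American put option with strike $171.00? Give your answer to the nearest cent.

Risk-neutral probability p = (e^0.08 − 0.9)/(1.5 − 0.9) = 0.1833/0.6000 = 0.3055
Terminal stock prices: S_uu = 337.5, S_ud = 202.5, S_dd = 121.5
Terminal payoffs (K − S): max(-166.5, 0) = 0, max(-31.5, 0) = 0, max(49.5, 0) = 49.5
Node u (S = 225): continuation = e^(−0.08)·[0.3055·0.0000 + 0.6945·0.0000] = 0.0000; exercise value = 0.0000 ≤ continuation, so V_u = 0.0000
Node d (S = 135): continuation = e^(−0.08)·[0.3055·0.0000 + 0.6945·49.5000] = 31.7356; exercise value = 36.0000 > continuation, so V_d = 36.0000 (exercise)
Node 0 (S = 150): continuation = e^(−0.08)·[0.3055·0.0000 + 0.6945·36.0000] = 23.0805; exercise value = 21.0000 ≤ continuation, so V_0 = 23.0805

$23.08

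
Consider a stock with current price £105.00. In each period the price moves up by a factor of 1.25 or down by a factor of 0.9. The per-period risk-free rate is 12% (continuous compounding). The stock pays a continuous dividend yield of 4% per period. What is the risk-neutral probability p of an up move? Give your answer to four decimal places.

p = 0.5237

Per-period risk-free factor R = e^0.12 = 1.1275; dividend-adjusted growth = e^(0.12−0.04) = 1.0833.
Risk-neutral probability p = (1.0833 − 0.9)/(1.25 − 0.9) = 0.1833/0.3500 = 0.5237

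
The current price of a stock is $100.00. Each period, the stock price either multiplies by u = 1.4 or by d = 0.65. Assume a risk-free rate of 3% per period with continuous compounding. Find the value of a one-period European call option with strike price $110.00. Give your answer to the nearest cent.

$14.77

Risk-neutral probability p = (e^0.03 − 0.65)/(1.4 − 0.65) = 0.3805/0.7500 = 0.5073
Terminal stock prices: S_u = 140, S_d = 65
Terminal payoffs (S − K): max(30, 0) = 30, max(-45, 0) = 0
Node 0 (S = 100): V_0 = e^(−0.03)·[0.5073·30.0000 + 0.4927·0.0000] = 14.7684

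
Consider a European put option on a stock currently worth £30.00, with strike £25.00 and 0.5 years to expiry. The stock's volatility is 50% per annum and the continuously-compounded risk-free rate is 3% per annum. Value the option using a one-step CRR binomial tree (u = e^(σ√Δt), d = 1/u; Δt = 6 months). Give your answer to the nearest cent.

£2.20

CRR parameters: u = e^(σ√Δt) = e^(0.5·√0.5) = 1.4241, d = 1/u = 0.7022
Per-period rate: rΔt = 0.03·0.5 = 0.015, so R = e^0.015 = 1.0151
Risk-neutral probability p = (e^0.015 − 0.7022)/(1.4241 − 0.7022) = 0.3129/0.7219 = 0.4335
Terminal stock prices: S_u = 42.72, S_d = 21.07
Terminal payoffs (K − S): max(-17.72, 0) = 0, max(3.934, 0) = 3.934
Node 0 (S = 30): V_0 = e^(−0.015)·[0.4335·0.0000 + 0.5665·3.9343] = 2.1958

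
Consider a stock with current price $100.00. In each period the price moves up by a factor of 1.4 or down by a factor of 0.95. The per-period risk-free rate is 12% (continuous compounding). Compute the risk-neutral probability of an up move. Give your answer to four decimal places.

Risk-neutral probability p = (e^0.12 − 0.95)/(1.4 − 0.95) = 0.1775/0.4500 = 0.3944

p = 0.3944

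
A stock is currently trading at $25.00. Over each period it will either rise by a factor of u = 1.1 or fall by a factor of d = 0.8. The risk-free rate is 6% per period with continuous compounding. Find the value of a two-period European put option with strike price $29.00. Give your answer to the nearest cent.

$1.57

Risk-neutral probability p = (e^0.06 − 0.8)/(1.1 − 0.8) = 0.2618/0.3000 = 0.8728
Terminal stock prices: S_uu = 30.25, S_ud = 22, S_dd = 16
Terminal payoffs (K − S): max(-1.25, 0) = 0, max(7, 0) = 7, max(13, 0) = 13
Node u (S = 27.5): V_u = e^(−0.06)·[0.8728·0.0000 + 0.1272·7.0000] = 0.8386
Node d (S = 20): V_d = e^(−0.06)·[0.8728·7.0000 + 0.1272·13.0000] = 7.3112
Node 0 (S = 25): V_0 = e^(−0.06)·[0.8728·0.8386 + 0.1272·7.3112] = 1.5652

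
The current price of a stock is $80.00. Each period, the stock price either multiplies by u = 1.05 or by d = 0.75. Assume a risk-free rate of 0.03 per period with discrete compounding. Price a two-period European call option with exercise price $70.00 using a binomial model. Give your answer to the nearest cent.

Risk-neutral probability p = (1 + 0.03 − 0.75)/(1.05 − 0.75) = 0.2800/0.3000 = 0.9333
Terminal stock prices: S_uu = 88.2, S_ud = 63, S_dd = 45
Terminal payoffs (S − K): max(18.2, 0) = 18.2, max(-7, 0) = 0, max(-25, 0) = 0
Node u (S = 84): V_u = 1/1.03·[0.9333·18.2000 + 0.0667·0.0000] = 16.4919
Node d (S = 60): V_d = 1/1.03·[0.9333·0.0000 + 0.0667·0.0000] = 0.0000
Node 0 (S = 80): V_0 = 1/1.03·[0.9333·16.4919 + 0.0667·0.0000] = 14.9441

$14.94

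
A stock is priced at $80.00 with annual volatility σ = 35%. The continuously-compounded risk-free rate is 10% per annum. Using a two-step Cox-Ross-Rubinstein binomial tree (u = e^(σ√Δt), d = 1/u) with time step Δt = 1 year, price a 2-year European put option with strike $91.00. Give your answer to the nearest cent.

$12.54

CRR parameters: u = e^(σ√Δt) = e^(0.35·√1) = 1.4191, d = 1/u = 0.7047
Per-period rate: rΔt = 0.1·1 = 0.1, so R = e^0.1 = 1.1052
Risk-neutral probability p = (e^0.1 − 0.7047)/(1.4191 − 0.7047) = 0.4005/0.7144 = 0.5606
Terminal stock prices: S_uu = 161.1, S_ud = 80, S_dd = 39.73
Terminal payoffs (K − S): max(-70.1, 0) = 0, max(11, 0) = 11, max(51.27, 0) = 51.27
Node u (S = 113.5): V_u = e^(−0.1)·[0.5606·0.0000 + 0.4394·11.0000] = 4.3734
Node d (S = 56.38): V_d = e^(−0.1)·[0.5606·11.0000 + 0.4394·51.2732] = 25.9652
Node 0 (S = 80): V_0 = e^(−0.1)·[0.5606·4.3734 + 0.4394·25.9652] = 12.5417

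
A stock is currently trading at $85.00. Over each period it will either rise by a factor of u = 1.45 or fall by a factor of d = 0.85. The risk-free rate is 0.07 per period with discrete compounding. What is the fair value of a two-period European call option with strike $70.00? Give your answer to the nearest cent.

Risk-neutral probability p = (1 + 0.07 − 0.85)/(1.45 − 0.85) = 0.2200/0.6000 = 0.3667
Terminal stock prices: S_uu = 178.7, S_ud = 104.8, S_dd = 61.41
Terminal payoffs (S − K): max(108.7, 0) = 108.7, max(34.76, 0) = 34.76, max(-8.588, 0) = 0
Node u (S = 123.2): V_u = 1/1.07·[0.3667·108.7125 + 0.6333·34.7625] = 57.8294
Node d (S = 72.25): V_d = 1/1.07·[0.3667·34.7625 + 0.6333·0.0000] = 11.9124
Node 0 (S = 85): V_0 = 1/1.07·[0.3667·57.8294 + 0.6333·11.9124] = 26.8679

$26.87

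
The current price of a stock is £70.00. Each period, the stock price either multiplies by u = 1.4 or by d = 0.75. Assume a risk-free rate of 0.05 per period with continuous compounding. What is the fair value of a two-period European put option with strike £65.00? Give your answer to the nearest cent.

Risk-neutral probability p = (e^0.05 − 0.75)/(1.4 − 0.75) = 0.3013/0.6500 = 0.4635
Terminal stock prices: S_uu = 137.2, S_ud = 73.5, S_dd = 39.38
Terminal payoffs (K − S): max(-72.2, 0) = 0, max(-8.5, 0) = 0, max(25.62, 0) = 25.62
Node u (S = 98): V_u = e^(−0.05)·[0.4635·0.0000 + 0.5365·0.0000] = 0.0000
Node d (S = 52.5): V_d = e^(−0.05)·[0.4635·0.0000 + 0.5365·25.6250] = 13.0775
Node 0 (S = 70): V_0 = e^(−0.05)·[0.4635·0.0000 + 0.5365·13.0775] = 6.6740

£6.67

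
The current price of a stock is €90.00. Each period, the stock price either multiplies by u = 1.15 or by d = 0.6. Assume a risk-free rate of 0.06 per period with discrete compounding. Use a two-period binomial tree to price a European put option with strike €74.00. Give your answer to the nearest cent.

€3.89

Risk-neutral probability p = (1 + 0.06 − 0.6)/(1.15 − 0.6) = 0.4600/0.5500 = 0.8364
Terminal stock prices: S_uu = 119, S_ud = 62.1, S_dd = 32.4
Terminal payoffs (K − S): max(-45.02, 0) = 0, max(11.9, 0) = 11.9, max(41.6, 0) = 41.6
Node u (S = 103.5): V_u = 1/1.06·[0.8364·0.0000 + 0.1636·11.9000] = 1.8370
Node d (S = 54): V_d = 1/1.06·[0.8364·11.9000 + 0.1636·41.6000] = 15.8113
Node 0 (S = 90): V_0 = 1/1.06·[0.8364·1.8370 + 0.1636·15.8113] = 3.8903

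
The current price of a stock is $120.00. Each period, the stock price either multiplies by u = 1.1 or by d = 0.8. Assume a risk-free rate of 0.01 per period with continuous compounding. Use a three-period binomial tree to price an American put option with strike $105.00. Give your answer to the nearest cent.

$4.99

Risk-neutral probability p = (e^0.01 − 0.8)/(1.1 − 0.8) = 0.2101/0.3000 = 0.7002
Terminal stock prices: S_uuu = 159.7, S_uud = 116.2, S_udd = 84.48, S_ddd = 61.44
Terminal payoffs (K − S): max(-54.72, 0) = 0, max(-11.16, 0) = 0, max(20.52, 0) = 20.52, max(43.56, 0) = 43.56
Node uu (S = 145.2): continuation = e^(−0.01)·[0.7002·0.0000 + 0.2998·0.0000] = 0.0000; exercise value = 0.0000 ≤ continuation, so V_uu = 0.0000
Node ud (S = 105.6): continuation = e^(−0.01)·[0.7002·0.0000 + 0.2998·20.5200] = 6.0913; exercise value = 0.0000 ≤ continuation, so V_ud = 6.0913
Node dd (S = 76.8): continuation = e^(−0.01)·[0.7002·20.5200 + 0.2998·43.5600] = 27.1552; exercise value = 28.2000 > continuation, so V_dd = 28.2000 (exercise)
Node u (S = 132): continuation = e^(−0.01)·[0.7002·0.0000 + 0.2998·6.0913] = 1.8082; exercise value = 0.0000 ≤ continuation, so V_u = 1.8082
Node d (S = 96): continuation = e^(−0.01)·[0.7002·6.0913 + 0.2998·28.2000] = 12.5937; exercise value = 9.0000 ≤ continuation, so V_d = 12.5937
Node 0 (S = 120): continuation = e^(−0.01)·[0.7002·1.8082 + 0.2998·12.5937] = 4.9919; exercise value = 0.0000 ≤ continuation, so V_0 = 4.9919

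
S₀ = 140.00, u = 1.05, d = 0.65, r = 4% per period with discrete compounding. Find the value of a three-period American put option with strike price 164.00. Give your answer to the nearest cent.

24.00

Risk-neutral probability p = (1 + 0.04 − 0.65)/(1.05 − 0.65) = 0.3900/0.4000 = 0.9750
Terminal stock prices: S_uuu = 162.1, S_uud = 100.3, S_udd = 62.11, S_ddd = 38.45
Terminal payoffs (K − S): max(1.932, 0) = 1.932, max(63.67, 0) = 63.67, max(101.9, 0) = 101.9, max(125.6, 0) = 125.6
Node uu (S = 154.3): continuation = 1/1.04·[0.9750·1.9325 + 0.0250·63.6725] = 3.3423; exercise value = 9.6500 > continuation, so V_uu = 9.6500 (exercise)
Node ud (S = 95.55): continuation = 1/1.04·[0.9750·63.6725 + 0.0250·101.8925] = 62.1423; exercise value = 68.4500 > continuation, so V_ud = 68.4500 (exercise)
Node dd (S = 59.15): continuation = 1/1.04·[0.9750·101.8925 + 0.0250·125.5525] = 98.5423; exercise value = 104.8500 > continuation, so V_dd = 104.8500 (exercise)
Node u (S = 147): continuation = 1/1.04·[0.9750·9.6500 + 0.0250·68.4500] = 10.6923; exercise value = 17.0000 > continuation, so V_u = 17.0000 (exercise)
Node d (S = 91): continuation = 1/1.04·[0.9750·68.4500 + 0.0250·104.8500] = 66.6923; exercise value = 73.0000 > continuation, so V_d = 73.0000 (exercise)
Node 0 (S = 140): continuation = 1/1.04·[0.9750·17.0000 + 0.0250·73.0000] = 17.6923; exercise value = 24.0000 > continuation, so V_0 = 24.0000 (exercise)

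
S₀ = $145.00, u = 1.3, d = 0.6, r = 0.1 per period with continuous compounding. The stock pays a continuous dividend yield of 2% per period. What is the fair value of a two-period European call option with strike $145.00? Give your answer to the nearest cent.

Per-period risk-free factor R = e^0.1 = 1.1052; dividend-adjusted growth = e^(0.1−0.02) = 1.0833.
Risk-neutral probability p = (1.0833 − 0.6)/(1.3 − 0.6) = 0.4833/0.7000 = 0.6904
Terminal stock prices: S_uu = 245.1, S_ud = 113.1, S_dd = 52.2
Terminal payoffs (S − K): max(100.1, 0) = 100.1, max(-31.9, 0) = 0, max(-92.8, 0) = 0
Node u (S = 188.5): V_u = e^(−0.1)·[0.6904·100.0500 + 0.3096·0.0000] = 62.5021
Node d (S = 87): V_d = e^(−0.1)·[0.6904·0.0000 + 0.3096·0.0000] = 0.0000
Node 0 (S = 145): V_0 = e^(−0.1)·[0.6904·62.5021 + 0.3096·0.0000] = 39.0456

$39.05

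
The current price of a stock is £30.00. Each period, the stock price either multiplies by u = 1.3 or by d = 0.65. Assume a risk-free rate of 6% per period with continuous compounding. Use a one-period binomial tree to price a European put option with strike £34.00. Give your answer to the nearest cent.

£5.00

Risk-neutral probability p = (e^0.06 − 0.65)/(1.3 − 0.65) = 0.4118/0.6500 = 0.6336
Terminal stock prices: S_u = 39, S_d = 19.5
Terminal payoffs (K − S): max(-5, 0) = 0, max(14.5, 0) = 14.5
Node 0 (S = 30): V_0 = e^(−0.06)·[0.6336·0.0000 + 0.3664·14.5000] = 5.0035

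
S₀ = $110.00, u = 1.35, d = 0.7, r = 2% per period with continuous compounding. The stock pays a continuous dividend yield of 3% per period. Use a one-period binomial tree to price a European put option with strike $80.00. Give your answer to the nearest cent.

$1.63

Per-period risk-free factor R = e^0.02 = 1.0202; dividend-adjusted growth = e^(0.02−0.03) = 0.9900.
Risk-neutral probability p = (0.9900 − 0.7)/(1.35 − 0.7) = 0.2900/0.6500 = 0.4462
Terminal stock prices: S_u = 148.5, S_d = 77
Terminal payoffs (K − S): max(-68.5, 0) = 0, max(3, 0) = 3
Node 0 (S = 110): V_0 = e^(−0.02)·[0.4462·0.0000 + 0.5538·3.0000] = 1.6284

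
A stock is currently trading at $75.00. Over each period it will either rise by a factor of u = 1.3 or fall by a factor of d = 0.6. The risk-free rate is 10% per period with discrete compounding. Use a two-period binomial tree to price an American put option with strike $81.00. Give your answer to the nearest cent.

Risk-neutral probability p = (1 + 0.1 − 0.6)/(1.3 − 0.6) = 0.5000/0.7000 = 0.7143
Terminal stock prices: S_uu = 126.8, S_ud = 58.5, S_dd = 27
Terminal payoffs (K − S): max(-45.75, 0) = 0, max(22.5, 0) = 22.5, max(54, 0) = 54
Node u (S = 97.5): continuation = 1/1.1·[0.7143·0.0000 + 0.2857·22.5000] = 5.8442; exercise value = 0.0000 ≤ continuation, so V_u = 5.8442
Node d (S = 45): continuation = 1/1.1·[0.7143·22.5000 + 0.2857·54.0000] = 28.6364; exercise value = 36.0000 > continuation, so V_d = 36.0000 (exercise)
Node 0 (S = 75): continuation = 1/1.1·[0.7143·5.8442 + 0.2857·36.0000] = 13.1456; exercise value = 6.0000 ≤ continuation, so V_0 = 13.1456

$13.15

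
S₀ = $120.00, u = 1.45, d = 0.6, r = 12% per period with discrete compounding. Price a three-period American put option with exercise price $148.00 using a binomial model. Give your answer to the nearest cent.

$34.60

Risk-neutral probability p = (1 + 0.12 − 0.6)/(1.45 − 0.6) = 0.5200/0.8500 = 0.6118
Terminal stock prices: S_uuu = 365.8, S_uud = 151.4, S_udd = 62.64, S_ddd = 25.92
Terminal payoffs (K − S): max(-217.8, 0) = 0, max(-3.38, 0) = 0, max(85.36, 0) = 85.36, max(122.1, 0) = 122.1
Node uu (S = 252.3): continuation = 1/1.12·[0.6118·0.0000 + 0.3882·0.0000] = 0.0000; exercise value = 0.0000 ≤ continuation, so V_uu = 0.0000
Node ud (S = 104.4): continuation = 1/1.12·[0.6118·0.0000 + 0.3882·85.3600] = 29.5891; exercise value = 43.6000 > continuation, so V_ud = 43.6000 (exercise)
Node dd (S = 43.2): continuation = 1/1.12·[0.6118·85.3600 + 0.3882·122.0800] = 88.9429; exercise value = 104.8000 > continuation, so V_dd = 104.8000 (exercise)
Node u (S = 174): continuation = 1/1.12·[0.6118·0.0000 + 0.3882·43.6000] = 15.1134; exercise value = 0.0000 ≤ continuation, so V_u = 15.1134
Node d (S = 72): continuation = 1/1.12·[0.6118·43.6000 + 0.3882·104.8000] = 60.1429; exercise value = 76.0000 > continuation, so V_d = 76.0000 (exercise)
Node 0 (S = 120): continuation = 1/1.12·[0.6118·15.1134 + 0.3882·76.0000] = 34.5998; exercise value = 28.0000 ≤ continuation, so V_0 = 34.5998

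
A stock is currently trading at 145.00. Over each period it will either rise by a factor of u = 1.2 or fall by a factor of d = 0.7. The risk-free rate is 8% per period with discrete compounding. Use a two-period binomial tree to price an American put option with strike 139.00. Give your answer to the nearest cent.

11.02

Risk-neutral probability p = (1 + 0.08 − 0.7)/(1.2 − 0.7) = 0.3800/0.5000 = 0.7600
Terminal stock prices: S_uu = 208.8, S_ud = 121.8, S_dd = 71.05
Terminal payoffs (K − S): max(-69.8, 0) = 0, max(17.2, 0) = 17.2, max(67.95, 0) = 67.95
Node u (S = 174): continuation = 1/1.08·[0.7600·0.0000 + 0.2400·17.2000] = 3.8222; exercise value = 0.0000 ≤ continuation, so V_u = 3.8222
Node d (S = 101.5): continuation = 1/1.08·[0.7600·17.2000 + 0.2400·67.9500] = 27.2037; exercise value = 37.5000 > continuation, so V_d = 37.5000 (exercise)
Node 0 (S = 145): continuation = 1/1.08·[0.7600·3.8222 + 0.2400·37.5000] = 11.0230; exercise value = 0.0000 ≤ continuation, so V_0 = 11.0230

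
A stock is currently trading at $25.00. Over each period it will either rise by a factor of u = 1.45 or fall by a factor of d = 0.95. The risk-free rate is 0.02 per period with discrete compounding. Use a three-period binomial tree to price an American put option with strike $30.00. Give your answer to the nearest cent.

Risk-neutral probability p = (1 + 0.02 − 0.95)/(1.45 − 0.95) = 0.0700/0.5000 = 0.1400
Terminal stock prices: S_uuu = 76.22, S_uud = 49.93, S_udd = 32.72, S_ddd = 21.43
Terminal payoffs (K − S): max(-46.22, 0) = 0, max(-19.93, 0) = 0, max(-2.716, 0) = 0, max(8.566, 0) = 8.566
Node uu (S = 52.56): continuation = 1/1.02·[0.1400·0.0000 + 0.8600·0.0000] = 0.0000; exercise value = 0.0000 ≤ continuation, so V_uu = 0.0000
Node ud (S = 34.44): continuation = 1/1.02·[0.1400·0.0000 + 0.8600·0.0000] = 0.0000; exercise value = 0.0000 ≤ continuation, so V_ud = 0.0000
Node dd (S = 22.56): continuation = 1/1.02·[0.1400·0.0000 + 0.8600·8.5656] = 7.2220; exercise value = 7.4375 > continuation, so V_dd = 7.4375 (exercise)
Node u (S = 36.25): continuation = 1/1.02·[0.1400·0.0000 + 0.8600·0.0000] = 0.0000; exercise value = 0.0000 ≤ continuation, so V_u = 0.0000
Node d (S = 23.75): continuation = 1/1.02·[0.1400·0.0000 + 0.8600·7.4375] = 6.2708; exercise value = 6.2500 ≤ continuation, so V_d = 6.2708
Node 0 (S = 25): continuation = 1/1.02·[0.1400·0.0000 + 0.8600·6.2708] = 5.2872; exercise value = 5.0000 ≤ continuation, so V_0 = 5.2872

$5.29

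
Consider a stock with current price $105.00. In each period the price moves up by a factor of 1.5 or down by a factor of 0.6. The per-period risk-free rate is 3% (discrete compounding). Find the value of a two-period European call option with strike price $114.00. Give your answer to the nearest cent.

$26.30

Risk-neutral probability p = (1 + 0.03 − 0.6)/(1.5 − 0.6) = 0.4300/0.9000 = 0.4778
Terminal stock prices: S_uu = 236.2, S_ud = 94.5, S_dd = 37.8
Terminal payoffs (S − K): max(122.2, 0) = 122.2, max(-19.5, 0) = 0, max(-76.2, 0) = 0
Node u (S = 157.5): V_u = 1/1.03·[0.4778·122.2500 + 0.5222·0.0000] = 56.7071
Node d (S = 63): V_d = 1/1.03·[0.4778·0.0000 + 0.5222·0.0000] = 0.0000
Node 0 (S = 105): V_0 = 1/1.03·[0.4778·56.7071 + 0.5222·0.0000] = 26.3043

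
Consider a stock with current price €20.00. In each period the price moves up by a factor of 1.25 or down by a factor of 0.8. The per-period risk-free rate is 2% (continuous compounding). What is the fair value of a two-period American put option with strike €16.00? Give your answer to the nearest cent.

€0.80

Risk-neutral probability p = (e^0.02 − 0.8)/(1.25 − 0.8) = 0.2202/0.4500 = 0.4893
Terminal stock prices: S_uu = 31.25, S_ud = 20, S_dd = 12.8
Terminal payoffs (K − S): max(-15.25, 0) = 0, max(-4, 0) = 0, max(3.2, 0) = 3.2
Node u (S = 25): continuation = e^(−0.02)·[0.4893·0.0000 + 0.5107·0.0000] = 0.0000; exercise value = 0.0000 ≤ continuation, so V_u = 0.0000
Node d (S = 16): continuation = e^(−0.02)·[0.4893·0.0000 + 0.5107·3.2000] = 1.6018; exercise value = 0.0000 ≤ continuation, so V_d = 1.6018
Node 0 (S = 20): continuation = e^(−0.02)·[0.4893·0.0000 + 0.5107·1.6018] = 0.8018; exercise value = 0.0000 ≤ continuation, so V_0 = 0.8018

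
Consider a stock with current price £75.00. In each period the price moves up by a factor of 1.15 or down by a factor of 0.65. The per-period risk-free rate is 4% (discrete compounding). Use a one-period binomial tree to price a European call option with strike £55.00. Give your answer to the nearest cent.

£23.44

Risk-neutral probability p = (1 + 0.04 − 0.65)/(1.15 − 0.65) = 0.3900/0.5000 = 0.7800
Terminal stock prices: S_u = 86.25, S_d = 48.75
Terminal payoffs (S − K): max(31.25, 0) = 31.25, max(-6.25, 0) = 0
Node 0 (S = 75): V_0 = 1/1.04·[0.7800·31.2500 + 0.2200·0.0000] = 23.4375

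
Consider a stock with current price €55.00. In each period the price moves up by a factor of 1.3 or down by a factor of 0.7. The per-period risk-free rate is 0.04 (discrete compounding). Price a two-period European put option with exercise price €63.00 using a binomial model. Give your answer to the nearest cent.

€12.14

Risk-neutral probability p = (1 + 0.04 − 0.7)/(1.3 − 0.7) = 0.3400/0.6000 = 0.5667
Terminal stock prices: S_uu = 92.95, S_ud = 50.05, S_dd = 26.95
Terminal payoffs (K − S): max(-29.95, 0) = 0, max(12.95, 0) = 12.95, max(36.05, 0) = 36.05
Node u (S = 71.5): V_u = 1/1.04·[0.5667·0.0000 + 0.4333·12.9500] = 5.3958
Node d (S = 38.5): V_d = 1/1.04·[0.5667·12.9500 + 0.4333·36.0500] = 22.0769
Node 0 (S = 55): V_0 = 1/1.04·[0.5667·5.3958 + 0.4333·22.0769] = 12.1388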